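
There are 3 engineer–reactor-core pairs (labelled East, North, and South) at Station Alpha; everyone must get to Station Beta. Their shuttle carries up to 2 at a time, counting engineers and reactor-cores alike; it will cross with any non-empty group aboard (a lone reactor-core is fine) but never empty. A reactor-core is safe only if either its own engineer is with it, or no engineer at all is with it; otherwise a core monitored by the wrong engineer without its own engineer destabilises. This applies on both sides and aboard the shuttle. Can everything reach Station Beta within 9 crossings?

Counting alone: each trip to Station Beta takes at most 2 across and each return brings at least 1 back, so after t trips out (and t−1 returns) at most 2t − (t−1) of the 6 are across; that first reaches 6 at t = 5, so at least 9 crossings are needed.
The safety rule pushes this higher. Following every safe sequence of crossings, the most of the 6 that can be at Station Beta as the shuttle arrives there on crossing 9 is 5 — never all 6.
So the move cannot be finished within 9 crossings. (The shortest complete plan takes 11:)
1. engineer East and reactor-core East cross → Station Beta.
2. engineer East crosses ← Station Alpha.
3. reactor-core North and reactor-core South cross → Station Beta.
4. reactor-core East crosses ← Station Alpha.
5. engineer North and engineer South cross → Station Beta.
6. engineer North and reactor-core North cross ← Station Alpha.
7. engineer East and engineer North cross → Station Beta.
8. reactor-core South crosses ← Station Alpha.
9. reactor-core East and reactor-core North cross → Station Beta.
10. engineer South crosses ← Station Alpha.
11. engineer South and reactor-core South cross → Station Beta.

No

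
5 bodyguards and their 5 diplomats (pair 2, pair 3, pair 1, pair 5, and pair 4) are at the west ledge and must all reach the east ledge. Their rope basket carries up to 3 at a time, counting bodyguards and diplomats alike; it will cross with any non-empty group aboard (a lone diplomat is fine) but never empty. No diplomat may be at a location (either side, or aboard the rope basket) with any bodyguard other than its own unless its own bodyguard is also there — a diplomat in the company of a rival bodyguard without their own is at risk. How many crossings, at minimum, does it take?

11

Counting alone: each trip to the east ledge takes at most 3 across and each return brings at least 1 back, so after t trips out (and t−1 returns) at most 3t − (t−1) of the 10 are across; that first reaches 10 at t = 5, so at least 9 crossings are needed.
The safety rule pushes this higher. Following every safe sequence of crossings, the most of the 10 that can be at the east ledge as the rope basket arrives there on crossing 9 is 9 — never all 10.
So no plan with fewer than 11 crossings exists, and this one achieves 11:
1. bodyguard 2 and diplomat 2 cross → the east ledge.
2. bodyguard 2 crosses ← the west ledge.
3. diplomat 1, diplomat 3, and diplomat 5 cross → the east ledge.
4. diplomat 2 crosses ← the west ledge.
5. bodyguard 1, bodyguard 3, and bodyguard 5 cross → the east ledge.
6. bodyguard 3 and diplomat 3 cross ← the west ledge.
7. bodyguard 2, bodyguard 3, and bodyguard 4 cross → the east ledge.
8. diplomat 1 crosses ← the west ledge.
9. diplomat 2 and diplomat 3 cross → the east ledge.
10. diplomat 2 crosses ← the west ledge.
11. diplomat 1, diplomat 2, and diplomat 4 cross → the east ledge.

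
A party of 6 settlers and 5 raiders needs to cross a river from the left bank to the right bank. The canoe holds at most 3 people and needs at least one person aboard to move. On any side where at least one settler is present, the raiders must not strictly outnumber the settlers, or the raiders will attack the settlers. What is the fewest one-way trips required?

9

Counting alone: each trip to the right bank takes at most 3 across and each return brings at least 1 back, so after t trips out (and t−1 returns) at most 3t − (t−1) of the 11 are across; that first reaches 11 at t = 5, so at least 9 crossings are needed.
The plan below uses exactly 9 crossings, so it is optimal:
1. 3 raiders → the right bank.  (the left bank: 6S 2R; the right bank: 0S 3R)
2. 1 raider ← the left bank.  (the left bank: 6S 3R; the right bank: 0S 2R)
3. 3 settlers → the right bank.  (the left bank: 3S 3R; the right bank: 3S 2R)
4. 1 settler ← the left bank.  (the left bank: 4S 3R; the right bank: 2S 2R)
5. 2 settlers and 1 raider → the right bank.  (the left bank: 2S 2R; the right bank: 4S 3R)
6. 1 settler ← the left bank.  (the left bank: 3S 2R; the right bank: 3S 3R)
7. 2 settlers and 1 raider → the right bank.  (the left bank: 1S 1R; the right bank: 5S 4R)
8. 1 settler ← the left bank.  (the left bank: 2S 1R; the right bank: 4S 4R)
9. 2 settlers and 1 raider → the right bank.  (the left bank: 0S 0R; the right bank: 6S 5R)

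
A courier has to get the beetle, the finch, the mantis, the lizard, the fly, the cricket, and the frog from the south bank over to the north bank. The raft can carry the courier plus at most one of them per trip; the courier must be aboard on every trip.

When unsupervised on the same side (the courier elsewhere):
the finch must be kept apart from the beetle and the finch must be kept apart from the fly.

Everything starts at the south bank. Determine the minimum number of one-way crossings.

Counting alone: the courier can take at most 1 across per trip to the north bank, so moving all 7 needs at least 7 loaded trips out, with a return between consecutive ones — at least 13 crossings.
The safety rule pushes this higher. Following every safe sequence of crossings, the most of the 7 that can be at the north bank as the raft arrives there on crossing 13 is 6 — never all 7.
So no plan with fewer than 15 crossings exists, and this one achieves 15:
1. Courier goes to the north bank with the finch.  [the south bank: the beetle, the cricket, the fly, the frog, the lizard, the mantis | the north bank: the finch]
2. Courier goes back to the south bank alone.  [the south bank: the beetle, the cricket, the fly, the frog, the lizard, the mantis | the north bank: the finch]
3. Courier goes to the north bank with the beetle.  [the south bank: the cricket, the fly, the frog, the lizard, the mantis | the north bank: the beetle, the finch]
4. Courier goes back to the south bank with the finch.  [the south bank: the cricket, the finch, the fly, the frog, the lizard, the mantis | the north bank: the beetle]
5. Courier goes to the north bank with the fly.  [the south bank: the cricket, the finch, the frog, the lizard, the mantis | the north bank: the beetle, the fly]
6. Courier goes back to the south bank alone.  [the south bank: the cricket, the finch, the frog, the lizard, the mantis | the north bank: the beetle, the fly]
7. Courier goes to the north bank with the mantis.  [the south bank: the cricket, the finch, the frog, the lizard | the north bank: the beetle, the fly, the mantis]
8. Courier goes back to the south bank alone.  [the south bank: the cricket, the finch, the frog, the lizard | the north bank: the beetle, the fly, the mantis]
9. Courier goes to the north bank with the lizard.  [the south bank: the cricket, the finch, the frog | the north bank: the beetle, the fly, the lizard, the mantis]
10. Courier goes back to the south bank alone.  [the south bank: the cricket, the finch, the frog | the north bank: the beetle, the fly, the lizard, the mantis]
11. Courier goes to the north bank with the cricket.  [the south bank: the finch, the frog | the north bank: the beetle, the cricket, the fly, the lizard, the mantis]
12. Courier goes back to the south bank alone.  [the south bank: the finch, the frog | the north bank: the beetle, the cricket, the fly, the lizard, the mantis]
13. Courier goes to the north bank with the frog.  [the south bank: the finch | the north bank: the beetle, the cricket, the fly, the frog, the lizard, the mantis]
14. Courier goes back to the south bank alone.  [the south bank: the finch | the north bank: the beetle, the cricket, the fly, the frog, the lizard, the mantis]
15. Courier goes to the north bank with the finch.  [the south bank: — | the north bank: the beetle, the cricket, the finch, the fly, the frog, the lizard, the mantis]

15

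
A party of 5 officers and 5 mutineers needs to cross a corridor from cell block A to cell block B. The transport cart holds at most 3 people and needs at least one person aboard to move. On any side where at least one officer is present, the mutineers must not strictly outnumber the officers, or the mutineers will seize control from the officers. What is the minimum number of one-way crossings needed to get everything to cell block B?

Counting alone: each trip to cell block B takes at most 3 across and each return brings at least 1 back, so after t trips out (and t−1 returns) at most 3t − (t−1) of the 10 are across; that first reaches 10 at t = 5, so at least 9 crossings are needed.
The safety rule pushes this higher. Following every safe sequence of crossings, the most of the 10 that can be at cell block B as the transport cart arrives there on crossing 9 is 9 — never all 10.
So no plan with fewer than 11 crossings exists, and this one achieves 11:
1. 2 mutineers → cell block B.  (cell block A: 5O 3M; cell block B: 0O 2M)
2. 1 mutineer ← cell block A.  (cell block A: 5O 4M; cell block B: 0O 1M)
3. 3 mutineers → cell block B.  (cell block A: 5O 1M; cell block B: 0O 4M)
4. 1 mutineer ← cell block A.  (cell block A: 5O 2M; cell block B: 0O 3M)
5. 3 officers → cell block B.  (cell block A: 2O 2M; cell block B: 3O 3M)
6. 1 officer and 1 mutineer ← cell block A.  (cell block A: 3O 3M; cell block B: 2O 2M)
7. 3 officers → cell block B.  (cell block A: 0O 3M; cell block B: 5O 2M)
8. 1 mutineer ← cell block A.  (cell block A: 0O 4M; cell block B: 5O 1M)
9. 2 mutineers → cell block B.  (cell block A: 0O 2M; cell block B: 5O 3M)
10. 1 mutineer ← cell block A.  (cell block A: 0O 3M; cell block B: 5O 2M)
11. 3 mutineers → cell block B.  (cell block A: 0O 0M; cell block B: 5O 5M)

11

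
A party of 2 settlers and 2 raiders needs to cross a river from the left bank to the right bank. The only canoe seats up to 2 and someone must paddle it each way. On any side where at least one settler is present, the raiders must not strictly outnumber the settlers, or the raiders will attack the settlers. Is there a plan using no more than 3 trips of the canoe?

No

Counting alone: each trip to the right bank takes at most 2 across and each return brings at least 1 back, so after t trips out (and t−1 returns) at most 2t − (t−1) of the 4 are across; that first reaches 4 at t = 3, so at least 5 crossings are needed.
Since 3 < 5, 3 crossings cannot be enough. (The shortest complete plan in fact takes 5:)
1. 2 raiders → the right bank.  (the left bank: 2S 0R; the right bank: 0S 2R)
2. 1 raider ← the left bank.  (the left bank: 2S 1R; the right bank: 0S 1R)
3. 2 settlers → the right bank.  (the left bank: 0S 1R; the right bank: 2S 1R)
4. 1 raider ← the left bank.  (the left bank: 0S 2R; the right bank: 2S 0R)
5. 2 raiders → the right bank.  (the left bank: 0S 0R; the right bank: 2S 2R)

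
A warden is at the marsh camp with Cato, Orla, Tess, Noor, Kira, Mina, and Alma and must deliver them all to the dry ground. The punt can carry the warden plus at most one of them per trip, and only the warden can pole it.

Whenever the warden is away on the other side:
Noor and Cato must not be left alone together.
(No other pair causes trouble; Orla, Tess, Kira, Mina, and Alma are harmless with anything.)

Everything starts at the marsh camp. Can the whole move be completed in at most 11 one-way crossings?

Counting alone: the warden can take at most 1 across per trip to the dry ground, so moving all 7 needs at least 7 loaded trips out, with a return between consecutive ones — at least 13 crossings.
Since 11 < 13, 11 crossings cannot be enough. (The shortest complete plan in fact takes 13:)
1. Warden goes to the dry ground with Cato.  [the marsh camp: Alma, Kira, Mina, Noor, Orla, Tess | the dry ground: Cato]
2. Warden goes back to the marsh camp alone.  [the marsh camp: Alma, Kira, Mina, Noor, Orla, Tess | the dry ground: Cato]
3. Warden goes to the dry ground with Orla.  [the marsh camp: Alma, Kira, Mina, Noor, Tess | the dry ground: Cato, Orla]
4. Warden goes back to the marsh camp alone.  [the marsh camp: Alma, Kira, Mina, Noor, Tess | the dry ground: Cato, Orla]
5. Warden goes to the dry ground with Tess.  [the marsh camp: Alma, Kira, Mina, Noor | the dry ground: Cato, Orla, Tess]
6. Warden goes back to the marsh camp alone.  [the marsh camp: Alma, Kira, Mina, Noor | the dry ground: Cato, Orla, Tess]
7. Warden goes to the dry ground with Kira.  [the marsh camp: Alma, Mina, Noor | the dry ground: Cato, Kira, Orla, Tess]
8. Warden goes back to the marsh camp alone.  [the marsh camp: Alma, Mina, Noor | the dry ground: Cato, Kira, Orla, Tess]
9. Warden goes to the dry ground with Mina.  [the marsh camp: Alma, Noor | the dry ground: Cato, Kira, Mina, Orla, Tess]
10. Warden goes back to the marsh camp alone.  [the marsh camp: Alma, Noor | the dry ground: Cato, Kira, Mina, Orla, Tess]
11. Warden goes to the dry ground with Alma.  [the marsh camp: Noor | the dry ground: Alma, Cato, Kira, Mina, Orla, Tess]
12. Warden goes back to the marsh camp alone.  [the marsh camp: Noor | the dry ground: Alma, Cato, Kira, Mina, Orla, Tess]
13. Warden goes to the dry ground with Noor.  [the marsh camp: — | the dry ground: Alma, Cato, Kira, Mina, Noor, Orla, Tess]

No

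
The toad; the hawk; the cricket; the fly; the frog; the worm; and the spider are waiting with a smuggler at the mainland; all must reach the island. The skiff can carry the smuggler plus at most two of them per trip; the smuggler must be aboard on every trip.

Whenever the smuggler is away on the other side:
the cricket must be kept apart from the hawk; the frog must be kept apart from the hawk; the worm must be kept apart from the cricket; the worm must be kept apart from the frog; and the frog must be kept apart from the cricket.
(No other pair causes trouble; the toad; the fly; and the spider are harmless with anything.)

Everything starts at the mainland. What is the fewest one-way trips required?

11

Counting alone: the smuggler can take at most 2 across per trip to the island, so moving all 7 needs at least 4 loaded trips out, with a return between consecutive ones — at least 7 crossings.
The safety rule pushes this higher. Following every safe sequence of crossings, the most of the 7 that can be at the island as the skiff arrives there on crossings 7, 9 is 5, 6 respectively — never all 7.
So no plan with fewer than 11 crossings exists, and this one achieves 11:
1. Smuggler goes to the island with the cricket and the frog.  [the mainland: the fly, the hawk, the spider, the toad, the worm | the island: the cricket, the frog]
2. Smuggler goes back to the mainland with the cricket.  [the mainland: the cricket, the fly, the hawk, the spider, the toad, the worm | the island: the frog]
3. Smuggler goes to the island with the cricket and the toad.  [the mainland: the fly, the hawk, the spider, the worm | the island: the cricket, the frog, the toad]
4. Smuggler goes back to the mainland with the cricket.  [the mainland: the cricket, the fly, the hawk, the spider, the worm | the island: the frog, the toad]
5. Smuggler goes to the island with the hawk and the worm.  [the mainland: the cricket, the fly, the spider | the island: the frog, the hawk, the toad, the worm]
6. Smuggler goes back to the mainland with the frog.  [the mainland: the cricket, the fly, the frog, the spider | the island: the hawk, the toad, the worm]
7. Smuggler goes to the island with the cricket and the fly.  [the mainland: the frog, the spider | the island: the cricket, the fly, the hawk, the toad, the worm]
8. Smuggler goes back to the mainland with the cricket.  [the mainland: the cricket, the frog, the spider | the island: the fly, the hawk, the toad, the worm]
9. Smuggler goes to the island with the cricket and the spider.  [the mainland: the frog | the island: the cricket, the fly, the hawk, the spider, the toad, the worm]
10. Smuggler goes back to the mainland with the cricket.  [the mainland: the cricket, the frog | the island: the fly, the hawk, the spider, the toad, the worm]
11. Smuggler goes to the island with the cricket and the frog.  [the mainland: — | the island: the cricket, the fly, the frog, the hawk, the spider, the toad, the worm]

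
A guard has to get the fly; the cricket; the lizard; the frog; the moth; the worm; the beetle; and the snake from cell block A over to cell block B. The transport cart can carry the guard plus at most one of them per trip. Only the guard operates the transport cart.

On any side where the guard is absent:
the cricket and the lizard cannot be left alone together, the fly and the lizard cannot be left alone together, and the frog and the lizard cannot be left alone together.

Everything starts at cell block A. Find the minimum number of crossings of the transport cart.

Following every safe sequence of crossings from the start, the most of the 8 that can be at cell block B as the transport cart arrives there on crossings 1, 3, 5, 7, 9, 11 is 1, 2, 3, 4, 5, 6 respectively; the best ever achieved is 6 of 8.
From crossing 13 on, no configuration arises that was not already reachable earlier: only 144 distinct safe configurations (who is on which side, and where the transport cart is) can ever be reached, none of them has everyone across, and every continuation just revisits them. So no valid plan exists.

impossible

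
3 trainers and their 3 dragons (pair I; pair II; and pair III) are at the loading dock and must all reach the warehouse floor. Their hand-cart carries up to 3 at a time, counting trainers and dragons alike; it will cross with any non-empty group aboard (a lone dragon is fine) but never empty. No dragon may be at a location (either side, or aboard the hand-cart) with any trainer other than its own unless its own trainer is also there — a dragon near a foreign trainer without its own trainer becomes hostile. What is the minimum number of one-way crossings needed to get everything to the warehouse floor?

Counting alone: each trip to the warehouse floor takes at most 3 across and each return brings at least 1 back, so after t trips out (and t−1 returns) at most 3t − (t−1) of the 6 are across; that first reaches 6 at t = 3, so at least 5 crossings are needed.
The plan below uses exactly 5 crossings, so it is optimal:
1. dragon I and trainer I cross → the warehouse floor.
2. trainer I crosses ← the loading dock.
3. trainer I, trainer II, and trainer III cross → the warehouse floor.
4. dragon I crosses ← the loading dock.
5. dragon I, dragon II, and dragon III cross → the warehouse floor.

5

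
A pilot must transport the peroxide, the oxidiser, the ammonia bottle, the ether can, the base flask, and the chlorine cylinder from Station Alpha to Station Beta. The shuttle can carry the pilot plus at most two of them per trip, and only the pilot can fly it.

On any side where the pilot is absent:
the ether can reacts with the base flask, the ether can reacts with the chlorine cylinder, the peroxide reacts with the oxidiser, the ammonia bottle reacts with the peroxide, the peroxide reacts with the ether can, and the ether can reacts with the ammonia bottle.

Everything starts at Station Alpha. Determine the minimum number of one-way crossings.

Counting alone: the pilot can take at most 2 across per trip to Station Beta, so moving all 6 needs at least 3 loaded trips out, with a return between consecutive ones — at least 5 crossings.
The safety rule pushes this higher. Following every safe sequence of crossings, the most of the 6 that can be at Station Beta as the shuttle arrives there on crossings 5, 7 is 4, 5 respectively — never all 6.
So no plan with fewer than 9 crossings exists, and this one achieves 9:
1. Pilot goes to Station Beta with the ether can and the peroxide.  [Station Alpha: the ammonia bottle, the base flask, the chlorine cylinder, the oxidiser | Station Beta: the ether can, the peroxide]
2. Pilot goes back to Station Alpha with the peroxide.  [Station Alpha: the ammonia bottle, the base flask, the chlorine cylinder, the oxidiser, the peroxide | Station Beta: the ether can]
3. Pilot goes to Station Beta with the oxidiser and the peroxide.  [Station Alpha: the ammonia bottle, the base flask, the chlorine cylinder | Station Beta: the ether can, the oxidiser, the peroxide]
4. Pilot goes back to Station Alpha with the peroxide.  [Station Alpha: the ammonia bottle, the base flask, the chlorine cylinder, the peroxide | Station Beta: the ether can, the oxidiser]
5. Pilot goes to Station Beta with the ammonia bottle and the base flask.  [Station Alpha: the chlorine cylinder, the peroxide | Station Beta: the ammonia bottle, the base flask, the ether can, the oxidiser]
6. Pilot goes back to Station Alpha with the ether can.  [Station Alpha: the chlorine cylinder, the ether can, the peroxide | Station Beta: the ammonia bottle, the base flask, the oxidiser]
7. Pilot goes to Station Beta with the chlorine cylinder and the peroxide.  [Station Alpha: the ether can | Station Beta: the ammonia bottle, the base flask, the chlorine cylinder, the oxidiser, the peroxide]
8. Pilot goes back to Station Alpha with the peroxide.  [Station Alpha: the ether can, the peroxide | Station Beta: the ammonia bottle, the base flask, the chlorine cylinder, the oxidiser]
9. Pilot goes to Station Beta with the ether can and the peroxide.  [Station Alpha: — | Station Beta: the ammonia bottle, the base flask, the chlorine cylinder, the ether can, the oxidiser, the peroxide]

9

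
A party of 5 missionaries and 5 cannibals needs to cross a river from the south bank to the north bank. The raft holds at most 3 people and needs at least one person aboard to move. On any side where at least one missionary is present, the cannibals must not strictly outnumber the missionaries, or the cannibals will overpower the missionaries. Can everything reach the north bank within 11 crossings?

Yes — this plan uses 11 crossings (≤ 11):
1. 2 cannibals → the north bank.  (the south bank: 5M 3C; the north bank: 0M 2C)
2. 1 cannibal ← the south bank.  (the south bank: 5M 4C; the north bank: 0M 1C)
3. 3 cannibals → the north bank.  (the south bank: 5M 1C; the north bank: 0M 4C)
4. 1 cannibal ← the south bank.  (the south bank: 5M 2C; the north bank: 0M 3C)
5. 3 missionaries → the north bank.  (the south bank: 2M 2C; the north bank: 3M 3C)
6. 1 missionary and 1 cannibal ← the south bank.  (the south bank: 3M 3C; the north bank: 2M 2C)
7. 3 missionaries → the north bank.  (the south bank: 0M 3C; the north bank: 5M 2C)
8. 1 cannibal ← the south bank.  (the south bank: 0M 4C; the north bank: 5M 1C)
9. 2 cannibals → the north bank.  (the south bank: 0M 2C; the north bank: 5M 3C)
10. 1 cannibal ← the south bank.  (the south bank: 0M 3C; the north bank: 5M 2C)
11. 3 cannibals → the north bank.  (the south bank: 0M 0C; the north bank: 5M 5C)

Yes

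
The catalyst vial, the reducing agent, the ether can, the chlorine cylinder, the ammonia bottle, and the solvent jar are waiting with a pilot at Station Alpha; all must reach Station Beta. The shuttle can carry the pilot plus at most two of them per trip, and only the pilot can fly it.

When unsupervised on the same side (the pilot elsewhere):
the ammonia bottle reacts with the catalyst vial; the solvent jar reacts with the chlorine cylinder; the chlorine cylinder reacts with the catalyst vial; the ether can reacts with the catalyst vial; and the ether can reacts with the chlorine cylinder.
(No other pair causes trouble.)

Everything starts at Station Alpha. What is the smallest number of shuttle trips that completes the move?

Counting alone: the pilot can take at most 2 across per trip to Station Beta, so moving all 6 needs at least 3 loaded trips out, with a return between consecutive ones — at least 5 crossings.
The safety rule pushes this higher. Following every safe sequence of crossings, the most of the 6 that can be at Station Beta as the shuttle arrives there on crossings 5, 7 is 4, 5 respectively — never all 6.
So no plan with fewer than 9 crossings exists, and this one achieves 9:
1. Pilot goes to Station Beta with the catalyst vial and the chlorine cylinder.  [Station Alpha: the ammonia bottle, the ether can, the reducing agent, the solvent jar | Station Beta: the catalyst vial, the chlorine cylinder]
2. Pilot goes back to Station Alpha with the catalyst vial.  [Station Alpha: the ammonia bottle, the catalyst vial, the ether can, the reducing agent, the solvent jar | Station Beta: the chlorine cylinder]
3. Pilot goes to Station Beta with the catalyst vial and the reducing agent.  [Station Alpha: the ammonia bottle, the ether can, the solvent jar | Station Beta: the catalyst vial, the chlorine cylinder, the reducing agent]
4. Pilot goes back to Station Alpha with the catalyst vial.  [Station Alpha: the ammonia bottle, the catalyst vial, the ether can, the solvent jar | Station Beta: the chlorine cylinder, the reducing agent]
5. Pilot goes to Station Beta with the ammonia bottle and the catalyst vial.  [Station Alpha: the ether can, the solvent jar | Station Beta: the ammonia bottle, the catalyst vial, the chlorine cylinder, the reducing agent]
6. Pilot goes back to Station Alpha with the catalyst vial.  [Station Alpha: the catalyst vial, the ether can, the solvent jar | Station Beta: the ammonia bottle, the chlorine cylinder, the reducing agent]
7. Pilot goes to Station Beta with the ether can and the solvent jar.  [Station Alpha: the catalyst vial | Station Beta: the ammonia bottle, the chlorine cylinder, the ether can, the reducing agent, the solvent jar]
8. Pilot goes back to Station Alpha with the chlorine cylinder.  [Station Alpha: the catalyst vial, the chlorine cylinder | Station Beta: the ammonia bottle, the ether can, the reducing agent, the solvent jar]
9. Pilot goes to Station Beta with the catalyst vial and the chlorine cylinder.  [Station Alpha: — | Station Beta: the ammonia bottle, the catalyst vial, the chlorine cylinder, the ether can, the reducing agent, the solvent jar]

9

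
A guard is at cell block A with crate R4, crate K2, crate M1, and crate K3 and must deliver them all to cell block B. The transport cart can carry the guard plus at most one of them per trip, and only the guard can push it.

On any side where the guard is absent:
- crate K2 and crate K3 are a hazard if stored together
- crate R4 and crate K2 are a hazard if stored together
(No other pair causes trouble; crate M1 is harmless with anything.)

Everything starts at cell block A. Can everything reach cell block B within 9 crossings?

Yes

Yes — this plan uses 9 crossings (≤ 9):
1. Guard goes to cell block B with crate K2.
2. Guard goes back to cell block A alone.
3. Guard goes to cell block B with crate R4.
4. Guard goes back to cell block A with crate K2.
5. Guard goes to cell block B with crate K3.
6. Guard goes back to cell block A alone.
7. Guard goes to cell block B with crate M1.
8. Guard goes back to cell block A alone.
9. Guard goes to cell block B with crate K2.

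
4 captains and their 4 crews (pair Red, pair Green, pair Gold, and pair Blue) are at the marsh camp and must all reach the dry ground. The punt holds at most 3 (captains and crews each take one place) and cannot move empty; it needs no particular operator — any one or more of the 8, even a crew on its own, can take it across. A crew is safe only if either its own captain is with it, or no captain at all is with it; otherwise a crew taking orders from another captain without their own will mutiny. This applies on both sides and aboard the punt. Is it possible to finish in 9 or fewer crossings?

Yes

Yes — this plan uses 9 crossings (≤ 9):
1. captain Red and crew Red cross → the dry ground.
2. captain Red crosses ← the marsh camp.
3. captain Green, captain Red, and crew Green cross → the dry ground.
4. captain Red and crew Red cross ← the marsh camp.
5. captain Blue, captain Gold, and captain Red cross → the dry ground.
6. crew Green crosses ← the marsh camp.
7. crew Green and crew Red cross → the dry ground.
8. crew Red crosses ← the marsh camp.
9. crew Blue, crew Gold, and crew Red cross → the dry ground.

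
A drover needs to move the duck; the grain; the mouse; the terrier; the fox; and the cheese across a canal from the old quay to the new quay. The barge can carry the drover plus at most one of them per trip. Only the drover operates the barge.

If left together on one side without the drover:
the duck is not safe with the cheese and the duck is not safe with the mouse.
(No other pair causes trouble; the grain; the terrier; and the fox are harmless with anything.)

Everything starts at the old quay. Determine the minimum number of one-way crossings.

Counting alone: the drover can take at most 1 across per trip to the new quay, so moving all 6 needs at least 6 loaded trips out, with a return between consecutive ones — at least 11 crossings.
The safety rule pushes this higher. Following every safe sequence of crossings, the most of the 6 that can be at the new quay as the barge arrives there on crossing 11 is 5 — never all 6.
So no plan with fewer than 13 crossings exists, and this one achieves 13:
1. Drover goes to the new quay with the duck.  [the old quay: the cheese, the fox, the grain, the mouse, the terrier | the new quay: the duck]
2. Drover goes back to the old quay alone.  [the old quay: the cheese, the fox, the grain, the mouse, the terrier | the new quay: the duck]
3. Drover goes to the new quay with the grain.  [the old quay: the cheese, the fox, the mouse, the terrier | the new quay: the duck, the grain]
4. Drover goes back to the old quay alone.  [the old quay: the cheese, the fox, the mouse, the terrier | the new quay: the duck, the grain]
5. Drover goes to the new quay with the mouse.  [the old quay: the cheese, the fox, the terrier | the new quay: the duck, the grain, the mouse]
6. Drover goes back to the old quay with the duck.  [the old quay: the cheese, the duck, the fox, the terrier | the new quay: the grain, the mouse]
7. Drover goes to the new quay with the cheese.  [the old quay: the duck, the fox, the terrier | the new quay: the cheese, the grain, the mouse]
8. Drover goes back to the old quay alone.  [the old quay: the duck, the fox, the terrier | the new quay: the cheese, the grain, the mouse]
9. Drover goes to the new quay with the terrier.  [the old quay: the duck, the fox | the new quay: the cheese, the grain, the mouse, the terrier]
10. Drover goes back to the old quay alone.  [the old quay: the duck, the fox | the new quay: the cheese, the grain, the mouse, the terrier]
11. Drover goes to the new quay with the fox.  [the old quay: the duck | the new quay: the cheese, the fox, the grain, the mouse, the terrier]
12. Drover goes back to the old quay alone.  [the old quay: the duck | the new quay: the cheese, the fox, the grain, the mouse, the terrier]
13. Drover goes to the new quay with the duck.  [the old quay: — | the new quay: the cheese, the duck, the fox, the grain, the mouse, the terrier]

13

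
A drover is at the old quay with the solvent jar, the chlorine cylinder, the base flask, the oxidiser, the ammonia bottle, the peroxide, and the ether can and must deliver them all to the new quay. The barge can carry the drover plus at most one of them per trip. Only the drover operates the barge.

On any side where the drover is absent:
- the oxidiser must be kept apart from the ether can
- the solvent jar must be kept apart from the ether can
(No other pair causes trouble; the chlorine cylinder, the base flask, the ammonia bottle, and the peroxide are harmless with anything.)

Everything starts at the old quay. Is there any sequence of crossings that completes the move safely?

1. Drover goes to the new quay with the ether can.
2. Drover goes back to the old quay alone.
3. Drover goes to the new quay with the solvent jar.
4. Drover goes back to the old quay with the ether can.
5. Drover goes to the new quay with the oxidiser.
6. Drover goes back to the old quay alone.
7. Drover goes to the new quay with the chlorine cylinder.
8. Drover goes back to the old quay alone.
9. Drover goes to the new quay with the base flask.
10. Drover goes back to the old quay alone.
11. Drover goes to the new quay with the ammonia bottle.
12. Drover goes back to the old quay alone.
13. Drover goes to the new quay with the peroxide.
14. Drover goes back to the old quay alone.
15. Drover goes to the new quay with the ether can.

Yes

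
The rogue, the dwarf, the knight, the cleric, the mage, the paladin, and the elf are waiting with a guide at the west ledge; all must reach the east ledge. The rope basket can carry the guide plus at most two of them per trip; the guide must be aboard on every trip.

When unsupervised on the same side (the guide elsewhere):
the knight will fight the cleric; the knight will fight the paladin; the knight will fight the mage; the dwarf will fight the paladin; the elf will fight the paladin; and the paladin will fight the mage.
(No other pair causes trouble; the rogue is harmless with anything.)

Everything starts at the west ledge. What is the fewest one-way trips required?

11

Counting alone: the guide can take at most 2 across per trip to the east ledge, so moving all 7 needs at least 4 loaded trips out, with a return between consecutive ones — at least 7 crossings.
The safety rule pushes this higher. Following every safe sequence of crossings, the most of the 7 that can be at the east ledge as the rope basket arrives there on crossings 7, 9 is 5, 6 respectively — never all 7.
So no plan with fewer than 11 crossings exists, and this one achieves 11:
1. Guide goes to the east ledge with the knight and the paladin.  [the west ledge: the cleric, the dwarf, the elf, the mage, the rogue | the east ledge: the knight, the paladin]
2. Guide goes back to the west ledge with the knight.  [the west ledge: the cleric, the dwarf, the elf, the knight, the mage, the rogue | the east ledge: the paladin]
3. Guide goes to the east ledge with the knight and the rogue.  [the west ledge: the cleric, the dwarf, the elf, the mage | the east ledge: the knight, the paladin, the rogue]
4. Guide goes back to the west ledge with the knight.  [the west ledge: the cleric, the dwarf, the elf, the knight, the mage | the east ledge: the paladin, the rogue]
5. Guide goes to the east ledge with the dwarf and the knight.  [the west ledge: the cleric, the elf, the mage | the east ledge: the dwarf, the knight, the paladin, the rogue]
6. Guide goes back to the west ledge with the paladin.  [the west ledge: the cleric, the elf, the mage, the paladin | the east ledge: the dwarf, the knight, the rogue]
7. Guide goes to the east ledge with the elf and the mage.  [the west ledge: the cleric, the paladin | the east ledge: the dwarf, the elf, the knight, the mage, the rogue]
8. Guide goes back to the west ledge with the knight.  [the west ledge: the cleric, the knight, the paladin | the east ledge: the dwarf, the elf, the mage, the rogue]
9. Guide goes to the east ledge with the cleric and the knight.  [the west ledge: the paladin | the east ledge: the cleric, the dwarf, the elf, the knight, the mage, the rogue]
10. Guide goes back to the west ledge with the knight.  [the west ledge: the knight, the paladin | the east ledge: the cleric, the dwarf, the elf, the mage, the rogue]
11. Guide goes to the east ledge with the knight and the paladin.  [the west ledge: — | the east ledge: the cleric, the dwarf, the elf, the knight, the mage, the paladin, the rogue]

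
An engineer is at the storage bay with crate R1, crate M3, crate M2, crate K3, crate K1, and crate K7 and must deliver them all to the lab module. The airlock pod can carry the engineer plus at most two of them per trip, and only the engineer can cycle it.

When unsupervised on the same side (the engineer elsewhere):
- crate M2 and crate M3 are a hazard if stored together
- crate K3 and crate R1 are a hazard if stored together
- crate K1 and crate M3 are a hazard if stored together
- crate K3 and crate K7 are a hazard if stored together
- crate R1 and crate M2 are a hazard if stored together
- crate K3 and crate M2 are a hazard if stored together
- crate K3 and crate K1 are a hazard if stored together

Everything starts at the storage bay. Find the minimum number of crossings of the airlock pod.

impossible

Whatever the first load, the items left behind include a forbidden pair without the engineer. No opening move is safe, so no plan exists.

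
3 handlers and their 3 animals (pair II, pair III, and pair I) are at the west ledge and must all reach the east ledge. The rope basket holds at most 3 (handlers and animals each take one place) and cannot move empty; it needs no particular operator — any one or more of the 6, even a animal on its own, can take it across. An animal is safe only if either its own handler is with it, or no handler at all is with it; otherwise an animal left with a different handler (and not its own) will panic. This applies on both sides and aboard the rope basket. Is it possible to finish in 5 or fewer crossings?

Yes — this plan uses 5 crossings (≤ 5):
1. animal II and handler II cross → the east ledge.
2. handler II crosses ← the west ledge.
3. handler I, handler II, and handler III cross → the east ledge.
4. animal II crosses ← the west ledge.
5. animal I, animal II, and animal III cross → the east ledge.

Yes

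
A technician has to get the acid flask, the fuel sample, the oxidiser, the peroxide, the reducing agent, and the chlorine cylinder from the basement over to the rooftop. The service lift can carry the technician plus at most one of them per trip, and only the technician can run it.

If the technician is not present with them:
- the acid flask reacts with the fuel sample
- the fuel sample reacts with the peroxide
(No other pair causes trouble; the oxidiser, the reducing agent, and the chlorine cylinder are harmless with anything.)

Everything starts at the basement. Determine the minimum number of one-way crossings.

Counting alone: the technician can take at most 1 across per trip to the rooftop, so moving all 6 needs at least 6 loaded trips out, with a return between consecutive ones — at least 11 crossings.
The safety rule pushes this higher. Following every safe sequence of crossings, the most of the 6 that can be at the rooftop as the service lift arrives there on crossing 11 is 5 — never all 6.
So no plan with fewer than 13 crossings exists, and this one achieves 13:
1. Technician goes to the rooftop with the fuel sample.  [the basement: the acid flask, the chlorine cylinder, the oxidiser, the peroxide, the reducing agent | the rooftop: the fuel sample]
2. Technician goes back to the basement alone.  [the basement: the acid flask, the chlorine cylinder, the oxidiser, the peroxide, the reducing agent | the rooftop: the fuel sample]
3. Technician goes to the rooftop with the acid flask.  [the basement: the chlorine cylinder, the oxidiser, the peroxide, the reducing agent | the rooftop: the acid flask, the fuel sample]
4. Technician goes back to the basement with the fuel sample.  [the basement: the chlorine cylinder, the fuel sample, the oxidiser, the peroxide, the reducing agent | the rooftop: the acid flask]
5. Technician goes to the rooftop with the peroxide.  [the basement: the chlorine cylinder, the fuel sample, the oxidiser, the reducing agent | the rooftop: the acid flask, the peroxide]
6. Technician goes back to the basement alone.  [the basement: the chlorine cylinder, the fuel sample, the oxidiser, the reducing agent | the rooftop: the acid flask, the peroxide]
7. Technician goes to the rooftop with the oxidiser.  [the basement: the chlorine cylinder, the fuel sample, the reducing agent | the rooftop: the acid flask, the oxidiser, the peroxide]
8. Technician goes back to the basement alone.  [the basement: the chlorine cylinder, the fuel sample, the reducing agent | the rooftop: the acid flask, the oxidiser, the peroxide]
9. Technician goes to the rooftop with the reducing agent.  [the basement: the chlorine cylinder, the fuel sample | the rooftop: the acid flask, the oxidiser, the peroxide, the reducing agent]
10. Technician goes back to the basement alone.  [the basement: the chlorine cylinder, the fuel sample | the rooftop: the acid flask, the oxidiser, the peroxide, the reducing agent]
11. Technician goes to the rooftop with the chlorine cylinder.  [the basement: the fuel sample | the rooftop: the acid flask, the chlorine cylinder, the oxidiser, the peroxide, the reducing agent]
12. Technician goes back to the basement alone.  [the basement: the fuel sample | the rooftop: the acid flask, the chlorine cylinder, the oxidiser, the peroxide, the reducing agent]
13. Technician goes to the rooftop with the fuel sample.  [the basement: — | the rooftop: the acid flask, the chlorine cylinder, the fuel sample, the oxidiser, the peroxide, the reducing agent]

13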